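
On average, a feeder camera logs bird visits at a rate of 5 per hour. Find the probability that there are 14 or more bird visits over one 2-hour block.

Over the interval, μ = 5 × 2 = 10 (a 2-hour block = 2 hours).
P(N ≥ 14) = 1 − P(N ≤ 13) = 1 − Σ_{j=0}^{13} e^(−μ) μ^j/j! ≈ 0.1355.

0.1355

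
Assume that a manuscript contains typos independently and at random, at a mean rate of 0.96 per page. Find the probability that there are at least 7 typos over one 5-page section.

0.2092

Over the interval, μ = 0.96 × 5 = 4.8 (a 5-page section = 5 pages).
P(N ≥ 7) = 1 − P(N ≤ 6) = 1 − Σ_{j=0}^{6} e^(−μ) μ^j/j! ≈ 0.2092.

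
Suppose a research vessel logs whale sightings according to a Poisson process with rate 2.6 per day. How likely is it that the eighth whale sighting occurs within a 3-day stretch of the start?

0.5188

Over the interval, μ = 2.6 × 3 = 7.8 (a 3-day stretch = 3 days).
The eighth arrival falls in the interval iff at least 8 events occur there: P(S_8 ≤ t) = P(N ≥ 8) = 1 − P(N ≤ 7) ≈ 0.5188.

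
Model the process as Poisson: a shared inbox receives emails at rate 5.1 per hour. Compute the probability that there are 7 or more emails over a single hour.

With mean μ = 5.1 per hour,
P(N ≥ 7) = 1 − P(N ≤ 6) = 1 − Σ_{j=0}^{6} e^(−μ) μ^j/j! ≈ 0.2526.

0.2526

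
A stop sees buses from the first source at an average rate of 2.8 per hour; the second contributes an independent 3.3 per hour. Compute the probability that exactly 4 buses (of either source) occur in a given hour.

0.1294

Independent Poisson processes superpose: combined rate λ = 2.8 + 3.3 = 6.1 per hour.
So μ = 6.1.
P(N = 4) = e^(−6.1) · 6.1^4/4! ≈ 0.1294.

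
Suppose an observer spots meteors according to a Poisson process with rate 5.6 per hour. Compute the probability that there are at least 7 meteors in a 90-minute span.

Over the interval, μ = 5.6 × 1.5 = 8.4 (a 90-minute span = 1.5 hours).
P(N ≥ 7) = 1 − P(N ≤ 6) = 1 − Σ_{j=0}^{6} e^(−μ) μ^j/j! ≈ 0.7330.

0.7330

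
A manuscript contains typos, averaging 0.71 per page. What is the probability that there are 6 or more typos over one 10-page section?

Over the interval, μ = 0.71 × 10 = 7.1 (a 10-page section = 10 pages).
P(N ≥ 6) = 1 − P(N ≤ 5) = 1 − Σ_{j=0}^{5} e^(−μ) μ^j/j! ≈ 0.7119.

0.7119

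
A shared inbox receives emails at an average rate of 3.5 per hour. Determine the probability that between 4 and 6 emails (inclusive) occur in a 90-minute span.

Over the interval, μ = 3.5 × 1.5 = 5.25 (a 90-minute span = 1.5 hours).
P(4 ≤ N ≤ 6) = Σ_{j=4}^{6} e^(−5.25) · 5.25^j/j! ≈ 0.4931.

0.4931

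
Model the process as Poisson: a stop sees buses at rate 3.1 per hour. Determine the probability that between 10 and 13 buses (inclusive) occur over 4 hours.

Over the interval, μ = 3.1 × 4 = 12.4 (4 hours).
P(10 ≤ N ≤ 13) = Σ_{j=10}^{13} e^(−12.4) · 12.4^j/j! ≈ 0.4295.

0.4295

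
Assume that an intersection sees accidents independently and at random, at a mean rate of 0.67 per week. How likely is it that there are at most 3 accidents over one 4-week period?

0.7185

Over the interval, μ = 0.67 × 4 = 2.68 (a 4-week period = 4 weeks).
P(N ≤ 3) = Σ_{j=0}^{3} e^(−μ) μ^j/j! ≈ 0.7185.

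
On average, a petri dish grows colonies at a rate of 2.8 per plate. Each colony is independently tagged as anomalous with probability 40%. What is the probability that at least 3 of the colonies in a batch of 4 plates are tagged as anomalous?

0.8242

Thinning: the colonies that are tagged as anomalous themselves form a Poisson process with rate 0.4 × 2.8 = 1.12 per plate.
Over the interval, μ = 1.12 × 4 = 4.48 (a batch of 4 plates = 4 plates).
P(N ≥ 3) = 1 − P(N ≤ 2) ≈ 0.8242.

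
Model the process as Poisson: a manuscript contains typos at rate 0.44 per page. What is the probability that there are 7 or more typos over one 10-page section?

Over the interval, μ = 0.44 × 10 = 4.4 (a 10-page section = 10 pages).
P(N ≥ 7) = 1 − P(N ≤ 6) = 1 − Σ_{j=0}^{6} e^(−μ) μ^j/j! ≈ 0.1564.

0.1564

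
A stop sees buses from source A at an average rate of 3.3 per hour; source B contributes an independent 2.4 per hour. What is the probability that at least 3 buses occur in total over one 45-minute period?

0.7995

Independent Poisson processes superpose: combined rate λ = 3.3 + 2.4 = 5.7 per hour.
Over the interval, μ = 5.7 × 0.75 = 4.275 (a 45-minute period = 0.75 hours).
P(N ≥ 3) = 1 − P(N ≤ 2) ≈ 0.7995.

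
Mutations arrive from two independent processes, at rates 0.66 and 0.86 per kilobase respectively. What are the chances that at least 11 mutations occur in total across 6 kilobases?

0.3083

Independent Poisson processes superpose: combined rate λ = 0.66 + 0.86 = 1.52 per kilobase.
Over the interval, μ = 1.52 × 6 = 9.12 (6 kilobases).
P(N ≥ 11) = 1 − P(N ≤ 10) ≈ 0.3083.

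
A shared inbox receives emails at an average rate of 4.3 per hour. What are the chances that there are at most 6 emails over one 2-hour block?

Over the interval, μ = 4.3 × 2 = 8.6 (a 2-hour block = 2 hours).
P(N ≤ 6) = Σ_{j=0}^{6} e^(−μ) μ^j/j! ≈ 0.2457.

0.2457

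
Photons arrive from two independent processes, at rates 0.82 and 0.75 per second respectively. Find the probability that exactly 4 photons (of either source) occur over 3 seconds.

0.1846

Independent Poisson processes superpose: combined rate λ = 0.82 + 0.75 = 1.57 per second.
Over the interval, μ = 1.57 × 3 = 4.71 (3 seconds).
P(N = 4) = e^(−4.71) · 4.71^4/4! ≈ 0.1846.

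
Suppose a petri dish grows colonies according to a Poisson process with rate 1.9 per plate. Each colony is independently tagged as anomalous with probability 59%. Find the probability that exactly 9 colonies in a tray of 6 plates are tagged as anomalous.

Thinning: the colonies that are tagged as anomalous themselves form a Poisson process with rate 0.59 × 1.9 = 1.121 per plate.
Over the interval, μ = 1.121 × 6 = 6.726 (a tray of 6 plates = 6 plates).
P(N = 9) = e^(−6.726) · 6.726^9/9! ≈ 0.0931.

0.0931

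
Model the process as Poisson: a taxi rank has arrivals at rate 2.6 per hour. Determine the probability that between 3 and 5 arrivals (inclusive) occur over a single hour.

With mean μ = 2.6 per hour,
P(3 ≤ N ≤ 5) = Σ_{j=3}^{5} e^(−2.6) · 2.6^j/j! ≈ 0.4325.

0.4325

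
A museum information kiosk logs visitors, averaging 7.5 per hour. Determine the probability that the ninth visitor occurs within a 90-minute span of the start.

Over the interval, μ = 7.5 × 1.5 = 11.25 (a 90-minute span = 1.5 hours).
The ninth arrival falls in the interval iff at least 9 events occur there: P(S_9 ≤ t) = P(N ≥ 9) = 1 − P(N ≤ 8) ≈ 0.7895.

0.7895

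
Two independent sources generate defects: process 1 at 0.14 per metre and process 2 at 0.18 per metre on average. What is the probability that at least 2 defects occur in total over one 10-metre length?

Independent Poisson processes superpose: combined rate λ = 0.14 + 0.18 = 0.32 per metre.
Over the interval, μ = 0.32 × 10 = 3.2 (a 10-metre length = 10 metres).
P(N ≥ 2) = 1 − P(N ≤ 1) ≈ 0.8288.

0.8288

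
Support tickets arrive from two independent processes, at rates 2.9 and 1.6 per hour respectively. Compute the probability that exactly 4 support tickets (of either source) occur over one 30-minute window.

0.1126

Independent Poisson processes superpose: combined rate λ = 2.9 + 1.6 = 4.5 per hour.
Over the interval, μ = 4.5 × 0.5 = 2.25 (a 30-minute window = 0.5 hours).
P(N = 4) = e^(−2.25) · 2.25^4/4! ≈ 0.1126.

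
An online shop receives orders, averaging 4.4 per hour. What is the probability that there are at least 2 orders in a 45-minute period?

Over the interval, μ = 4.4 × 0.75 = 3.3 (a 45-minute period = 0.75 hours).
P(N ≥ 2) = 1 − P(N ≤ 1) = 1 − Σ_{j=0}^{1} e^(−μ) μ^j/j! ≈ 0.8414.

0.8414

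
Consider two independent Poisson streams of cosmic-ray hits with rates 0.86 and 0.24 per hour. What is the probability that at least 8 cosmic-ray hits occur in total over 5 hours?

0.1905

Independent Poisson processes superpose: combined rate λ = 0.86 + 0.24 = 1.1 per hour.
Over the interval, μ = 1.1 × 5 = 5.5 (5 hours).
P(N ≥ 8) = 1 − P(N ≤ 7) ≈ 0.1905.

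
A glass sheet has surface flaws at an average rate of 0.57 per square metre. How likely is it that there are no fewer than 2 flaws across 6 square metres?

0.8554

Over the interval, μ = 0.57 × 6 = 3.42 (6 square metres).
P(N ≥ 2) = 1 − P(N ≤ 1) = 1 − Σ_{j=0}^{1} e^(−μ) μ^j/j! ≈ 0.8554.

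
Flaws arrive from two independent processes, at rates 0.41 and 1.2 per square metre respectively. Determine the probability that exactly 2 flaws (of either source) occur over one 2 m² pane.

Independent Poisson processes superpose: combined rate λ = 0.41 + 1.2 = 1.61 per square metre.
Over the interval, μ = 1.61 × 2 = 3.22 (a 2 m² pane = 2 square metres).
P(N = 2) = e^(−3.22) · 3.22^2/2! ≈ 0.2071.

0.2071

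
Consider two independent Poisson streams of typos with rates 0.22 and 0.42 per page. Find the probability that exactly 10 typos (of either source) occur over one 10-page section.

0.0528

Independent Poisson processes superpose: combined rate λ = 0.22 + 0.42 = 0.64 per page.
Over the interval, μ = 0.64 × 10 = 6.4 (a 10-page section = 10 pages).
P(N = 10) = e^(−6.4) · 6.4^10/10! ≈ 0.0528.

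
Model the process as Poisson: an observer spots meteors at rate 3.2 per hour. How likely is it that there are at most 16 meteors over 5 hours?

Over the interval, μ = 3.2 × 5 = 16 (5 hours).
P(N ≤ 16) = Σ_{j=0}^{16} e^(−μ) μ^j/j! ≈ 0.5660.

0.5660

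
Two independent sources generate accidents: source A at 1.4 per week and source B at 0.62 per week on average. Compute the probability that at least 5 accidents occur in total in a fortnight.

0.3790

Independent Poisson processes superpose: combined rate λ = 1.4 + 0.62 = 2.02 per week.
Over the interval, μ = 2.02 × 2 = 4.04 (a fortnight = 2 weeks).
P(N ≥ 5) = 1 − P(N ≤ 4) ≈ 0.3790.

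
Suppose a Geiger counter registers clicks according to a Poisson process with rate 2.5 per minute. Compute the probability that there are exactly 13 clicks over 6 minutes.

Over the interval, μ = 2.5 × 6 = 15 (6 minutes).
P(N = 13) = e^(−μ) μ^13/13! = e^(−15) · 15^13/6227020800 ≈ 0.0956.

0.0956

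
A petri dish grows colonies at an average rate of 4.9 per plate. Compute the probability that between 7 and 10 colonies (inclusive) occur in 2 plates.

0.4648

Over the interval, μ = 4.9 × 2 = 9.8 (2 plates).
P(7 ≤ N ≤ 10) = Σ_{j=7}^{10} e^(−9.8) · 9.8^j/j! ≈ 0.4648.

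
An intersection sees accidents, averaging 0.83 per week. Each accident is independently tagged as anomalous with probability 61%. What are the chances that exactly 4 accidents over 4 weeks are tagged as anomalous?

Thinning: the accidents that are tagged as anomalous themselves form a Poisson process with rate 0.61 × 0.83 = 0.5063 per week.
Over the interval, μ = 0.5063 × 4 = 2.0252 (4 weeks).
P(N = 4) = e^(−2.0252) · 2.0252^4/4! ≈ 0.0925.

0.0925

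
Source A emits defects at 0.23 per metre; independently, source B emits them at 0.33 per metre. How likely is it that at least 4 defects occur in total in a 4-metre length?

Independent Poisson processes superpose: combined rate λ = 0.23 + 0.33 = 0.56 per metre.
Over the interval, μ = 0.56 × 4 = 2.24 (a 4-metre length = 4 metres).
P(N ≥ 4) = 1 − P(N ≤ 3) ≈ 0.1886.

0.1886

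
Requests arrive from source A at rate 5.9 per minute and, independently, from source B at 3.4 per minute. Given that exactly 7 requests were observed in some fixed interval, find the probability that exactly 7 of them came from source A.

0.0414

Given the total, each event is independently from source A with probability p = λ_A/(λ_A+λ_B) = 5.9/9.3 ≈ 0.6344.
So K ~ Binomial(7, 5.9/9.3): P(K = 7) = C(7,7) · (5.9/9.3)^7 · (3.4/9.3)^0 ≈ 0.0414.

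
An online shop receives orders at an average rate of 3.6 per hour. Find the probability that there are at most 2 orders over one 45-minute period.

0.4936

Over the interval, μ = 3.6 × 0.75 = 2.7 (a 45-minute period = 0.75 hours).
P(N ≤ 2) = Σ_{j=0}^{2} e^(−μ) μ^j/j! ≈ 0.4936.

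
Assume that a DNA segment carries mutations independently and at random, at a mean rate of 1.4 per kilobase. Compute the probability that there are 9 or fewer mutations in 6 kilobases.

0.6659

Over the interval, μ = 1.4 × 6 = 8.4 (6 kilobases).
P(N ≤ 9) = Σ_{j=0}^{9} e^(−μ) μ^j/j! ≈ 0.6659.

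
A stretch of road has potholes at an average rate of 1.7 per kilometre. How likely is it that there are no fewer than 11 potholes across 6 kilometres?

Over the interval, μ = 1.7 × 6 = 10.2 (6 kilometres).
P(N ≥ 11) = 1 − P(N ≤ 10) = 1 − Σ_{j=0}^{10} e^(−μ) μ^j/j! ≈ 0.4420.

0.4420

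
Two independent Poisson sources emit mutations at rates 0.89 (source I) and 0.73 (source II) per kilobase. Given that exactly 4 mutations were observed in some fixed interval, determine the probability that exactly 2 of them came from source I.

Given the total, each event is independently from source I with probability p = λ_I/(λ_I+λ_II) = 0.89/1.62 ≈ 0.5494.
So K ~ Binomial(4, 0.89/1.62): P(K = 2) = C(4,2) · (0.89/1.62)^2 · (0.73/1.62)^2 ≈ 0.3677.

0.3677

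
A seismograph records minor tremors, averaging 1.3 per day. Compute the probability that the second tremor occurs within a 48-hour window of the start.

Over the interval, μ = 1.3 × 2 = 2.6 (a 48-hour window = 2 days).
The second arrival falls in the interval iff at least 2 events occur there: P(S_2 ≤ t) = P(N ≥ 2) = 1 − P(N ≤ 1) ≈ 0.7326.

0.7326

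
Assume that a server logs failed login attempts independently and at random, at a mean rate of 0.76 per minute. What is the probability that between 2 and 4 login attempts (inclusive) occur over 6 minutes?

0.4626

Over the interval, μ = 0.76 × 6 = 4.56 (6 minutes).
P(2 ≤ N ≤ 4) = Σ_{j=2}^{4} e^(−4.56) · 4.56^j/j! ≈ 0.4626.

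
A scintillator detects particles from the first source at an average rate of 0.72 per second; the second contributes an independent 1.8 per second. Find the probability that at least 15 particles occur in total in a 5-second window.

Independent Poisson processes superpose: combined rate λ = 0.72 + 1.8 = 2.52 per second.
Over the interval, μ = 2.52 × 5 = 12.6 (a 5-second window = 5 seconds).
P(N ≥ 15) = 1 − P(N ≤ 14) ≈ 0.2847.

0.2847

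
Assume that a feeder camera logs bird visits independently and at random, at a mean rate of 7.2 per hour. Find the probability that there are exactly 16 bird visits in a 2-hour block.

Over the interval, μ = 7.2 × 2 = 14.4 (a 2-hour block = 2 hours).
P(N = 16) = e^(−μ) μ^16/16! = e^(−14.4) · 14.4^16/20922789888000 ≈ 0.0911.

0.0911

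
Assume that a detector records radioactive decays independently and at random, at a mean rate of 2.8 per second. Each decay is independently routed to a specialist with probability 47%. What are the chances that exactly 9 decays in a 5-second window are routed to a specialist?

Thinning: the decays that are routed to a specialist themselves form a Poisson process with rate 0.47 × 2.8 = 1.316 per second.
Over the interval, μ = 1.316 × 5 = 6.58 (a 5-second window = 5 seconds).
P(N = 9) = e^(−6.58) · 6.58^9/9! ≈ 0.0884.

0.0884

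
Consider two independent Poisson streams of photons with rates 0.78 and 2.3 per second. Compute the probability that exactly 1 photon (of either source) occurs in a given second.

0.1416

Independent Poisson processes superpose: combined rate λ = 0.78 + 2.3 = 3.08 per second.
So μ = 3.08.
P(N = 1) = e^(−3.08) · 3.08^1/1! ≈ 0.1416.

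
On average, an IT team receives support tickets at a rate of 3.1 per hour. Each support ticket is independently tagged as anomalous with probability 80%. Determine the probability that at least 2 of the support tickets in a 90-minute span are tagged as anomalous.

Thinning: the support tickets that are tagged as anomalous themselves form a Poisson process with rate 0.8 × 3.1 = 2.48 per hour.
Over the interval, μ = 2.48 × 1.5 = 3.72 (a 90-minute span = 1.5 hours).
P(N ≥ 2) = 1 − P(N ≤ 1) ≈ 0.8856.

0.8856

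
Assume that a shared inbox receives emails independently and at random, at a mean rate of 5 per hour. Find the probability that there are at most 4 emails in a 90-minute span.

0.1321

Over the interval, μ = 5 × 1.5 = 7.5 (a 90-minute span = 1.5 hours).
P(N ≤ 4) = Σ_{j=0}^{4} e^(−μ) μ^j/j! ≈ 0.1321.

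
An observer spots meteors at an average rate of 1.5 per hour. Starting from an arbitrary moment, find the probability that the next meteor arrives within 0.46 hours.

Inter-arrival times are exponential with rate λ = 1.5 per hour.
P(T ≤ 0.46) = 1 − e^(−λt) = 1 − e^(−1.5 × 0.46) = 1 − e^(−0.69) ≈ 0.4984.

0.4984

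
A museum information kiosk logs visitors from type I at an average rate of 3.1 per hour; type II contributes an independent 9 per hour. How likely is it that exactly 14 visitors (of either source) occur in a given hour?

Independent Poisson processes superpose: combined rate λ = 3.1 + 9 = 12.1 per hour.
So μ = 12.1.
P(N = 14) = e^(−12.1) · 12.1^14/14! ≈ 0.0920.

0.0920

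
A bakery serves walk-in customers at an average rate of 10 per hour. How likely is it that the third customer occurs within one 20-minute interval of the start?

0.6472

Over the interval, μ = 10 × 1/3 ≈ 3.33333 (a 20-minute interval = 1/3 hours).
The third arrival falls in the interval iff at least 3 events occur there: P(S_3 ≤ t) = P(N ≥ 3) = 1 − P(N ≤ 2) ≈ 0.6472.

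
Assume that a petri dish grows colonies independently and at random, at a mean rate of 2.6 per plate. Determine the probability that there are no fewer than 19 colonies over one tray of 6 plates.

0.2253

Over the interval, μ = 2.6 × 6 = 15.6 (a tray of 6 plates = 6 plates).
P(N ≥ 19) = 1 − P(N ≤ 18) = 1 − Σ_{j=0}^{18} e^(−μ) μ^j/j! ≈ 0.2253.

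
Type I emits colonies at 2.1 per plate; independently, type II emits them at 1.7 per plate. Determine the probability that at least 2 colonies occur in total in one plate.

Independent Poisson processes superpose: combined rate λ = 2.1 + 1.7 = 3.8 per plate.
So μ = 3.8.
P(N ≥ 2) = 1 − P(N ≤ 1) ≈ 0.8926.

0.8926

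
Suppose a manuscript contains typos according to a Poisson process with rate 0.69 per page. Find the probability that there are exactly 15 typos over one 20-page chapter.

0.0974

Over the interval, μ = 0.69 × 20 = 13.8 (a 20-page chapter = 20 pages).
P(N = 15) = e^(−μ) μ^15/15! = e^(−13.8) · 13.8^15/1307674368000 ≈ 0.0974.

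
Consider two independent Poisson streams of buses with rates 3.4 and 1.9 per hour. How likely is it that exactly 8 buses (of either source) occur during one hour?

Independent Poisson processes superpose: combined rate λ = 3.4 + 1.9 = 5.3 per hour.
So μ = 5.3.
P(N = 8) = e^(−5.3) · 5.3^8/8! ≈ 0.0771.

0.0771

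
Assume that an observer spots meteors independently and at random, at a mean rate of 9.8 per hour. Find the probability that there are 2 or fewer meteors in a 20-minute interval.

Over the interval, μ = 9.8 × 1/3 ≈ 3.26667 (a 20-minute interval = 1/3 hours).
P(N ≤ 2) = Σ_{j=0}^{2} e^(−μ) μ^j/j! ≈ 0.3662.

0.3662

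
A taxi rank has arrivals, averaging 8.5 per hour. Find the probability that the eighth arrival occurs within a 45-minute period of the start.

0.3091

Over the interval, μ = 8.5 × 0.75 = 6.375 (a 45-minute period = 0.75 hours).
The eighth arrival falls in the interval iff at least 8 events occur there: P(S_8 ≤ t) = P(N ≥ 8) = 1 − P(N ≤ 7) ≈ 0.3091.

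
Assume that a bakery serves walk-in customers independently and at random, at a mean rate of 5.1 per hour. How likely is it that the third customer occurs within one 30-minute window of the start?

Over the interval, μ = 5.1 × 0.5 = 2.55 (a 30-minute window = 0.5 hours).
The third arrival falls in the interval iff at least 3 events occur there: P(S_3 ≤ t) = P(N ≥ 3) = 1 − P(N ≤ 2) ≈ 0.4689.

0.4689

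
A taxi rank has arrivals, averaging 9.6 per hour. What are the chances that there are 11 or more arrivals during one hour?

0.3671

With mean μ = 9.6 per hour,
P(N ≥ 11) = 1 − P(N ≤ 10) = 1 − Σ_{j=0}^{10} e^(−μ) μ^j/j! ≈ 0.3671.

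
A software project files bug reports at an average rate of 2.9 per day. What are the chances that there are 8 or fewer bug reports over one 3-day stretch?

0.4958

Over the interval, μ = 2.9 × 3 = 8.7 (a 3-day stretch = 3 days).
P(N ≤ 8) = Σ_{j=0}^{8} e^(−μ) μ^j/j! ≈ 0.4958.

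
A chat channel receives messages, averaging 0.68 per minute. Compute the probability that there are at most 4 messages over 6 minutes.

0.6132

Over the interval, μ = 0.68 × 6 = 4.08 (6 minutes).
P(N ≤ 4) = Σ_{j=0}^{4} e^(−μ) μ^j/j! ≈ 0.6132.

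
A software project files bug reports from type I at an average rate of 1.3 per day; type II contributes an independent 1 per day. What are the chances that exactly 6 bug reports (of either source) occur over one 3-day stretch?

0.1511

Independent Poisson processes superpose: combined rate λ = 1.3 + 1 = 2.3 per day.
Over the interval, μ = 2.3 × 3 = 6.9 (a 3-day stretch = 3 days).
P(N = 6) = e^(−6.9) · 6.9^6/6! ≈ 0.1511.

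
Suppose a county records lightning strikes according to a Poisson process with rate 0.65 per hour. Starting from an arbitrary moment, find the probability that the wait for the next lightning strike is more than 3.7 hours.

The wait for the next event is exponential with rate λ = 0.65 per hour.
P(T > 3.7) = e^(−λt) = e^(−0.65 × 3.7) = e^(−2.405) ≈ 0.0903.

0.0903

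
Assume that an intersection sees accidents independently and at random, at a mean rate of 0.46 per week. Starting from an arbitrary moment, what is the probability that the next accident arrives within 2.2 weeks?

0.6365

Inter-arrival times are exponential with rate λ = 0.46 per week.
P(T ≤ 2.2) = 1 − e^(−λt) = 1 − e^(−0.46 × 2.2) = 1 − e^(−1.012) ≈ 0.6365.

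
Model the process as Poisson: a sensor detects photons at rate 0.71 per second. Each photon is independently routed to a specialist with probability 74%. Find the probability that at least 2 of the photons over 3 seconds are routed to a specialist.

0.4673

Thinning: the photons that are routed to a specialist themselves form a Poisson process with rate 0.74 × 0.71 = 0.5254 per second.
Over the interval, μ = 0.5254 × 3 = 1.5762 (3 seconds).
P(N ≥ 2) = 1 − P(N ≤ 1) ≈ 0.4673.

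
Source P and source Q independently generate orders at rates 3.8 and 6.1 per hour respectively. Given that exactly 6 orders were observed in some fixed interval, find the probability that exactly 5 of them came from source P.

0.0308

Given the total, each event is independently from source P with probability p = λ_P/(λ_P+λ_Q) = 3.8/9.9 ≈ 0.3838.
So K ~ Binomial(6, 3.8/9.9): P(K = 5) = C(6,5) · (3.8/9.9)^5 · (6.1/9.9)^1 ≈ 0.0308.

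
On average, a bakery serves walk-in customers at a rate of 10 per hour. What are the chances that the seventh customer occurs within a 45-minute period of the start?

Over the interval, μ = 10 × 0.75 = 7.5 (a 45-minute period = 0.75 hours).
The seventh arrival falls in the interval iff at least 7 events occur there: P(S_7 ≤ t) = P(N ≥ 7) = 1 − P(N ≤ 6) ≈ 0.6218.

0.6218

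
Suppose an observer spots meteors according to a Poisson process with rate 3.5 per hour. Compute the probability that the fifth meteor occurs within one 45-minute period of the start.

0.1261

Over the interval, μ = 3.5 × 0.75 = 2.625 (a 45-minute period = 0.75 hours).
The fifth arrival falls in the interval iff at least 5 events occur there: P(S_5 ≤ t) = P(N ≥ 5) = 1 − P(N ≤ 4) ≈ 0.1261.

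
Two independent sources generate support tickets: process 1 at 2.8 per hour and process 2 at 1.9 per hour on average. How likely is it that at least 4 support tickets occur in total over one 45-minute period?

0.4688

Independent Poisson processes superpose: combined rate λ = 2.8 + 1.9 = 4.7 per hour.
Over the interval, μ = 4.7 × 0.75 = 3.525 (a 45-minute period = 0.75 hours).
P(N ≥ 4) = 1 − P(N ≤ 3) ≈ 0.4688.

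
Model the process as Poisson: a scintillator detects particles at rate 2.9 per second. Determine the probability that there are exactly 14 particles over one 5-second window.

Over the interval, μ = 2.9 × 5 = 14.5 (a 5-second window = 5 seconds).
P(N = 14) = e^(−μ) μ^14/14! = e^(−14.5) · 14.5^14/87178291200 ≈ 0.1051.

0.1051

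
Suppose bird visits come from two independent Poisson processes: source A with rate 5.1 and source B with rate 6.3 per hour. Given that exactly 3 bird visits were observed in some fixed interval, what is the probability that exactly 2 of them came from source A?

Given the total, each event is independently from source A with probability p = λ_A/(λ_A+λ_B) = 5.1/11.4 ≈ 0.4474.
So K ~ Binomial(3, 5.1/11.4): P(K = 2) = C(3,2) · (5.1/11.4)^2 · (6.3/11.4)^1 ≈ 0.3318.

0.3318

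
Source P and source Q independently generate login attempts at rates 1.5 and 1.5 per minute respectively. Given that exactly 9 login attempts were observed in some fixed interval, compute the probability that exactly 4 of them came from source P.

0.2461

Given the total, each event is independently from source P with probability p = λ_P/(λ_P+λ_Q) = 1.5/3 = 0.5000.
So K ~ Binomial(9, 1.5/3): P(K = 4) = C(9,4) · (1.5/3)^4 · (1.5/3)^5 ≈ 0.2461.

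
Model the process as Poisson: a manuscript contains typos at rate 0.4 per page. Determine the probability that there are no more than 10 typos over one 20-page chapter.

Over the interval, μ = 0.4 × 20 = 8 (a 20-page chapter = 20 pages).
P(N ≤ 10) = Σ_{j=0}^{10} e^(−μ) μ^j/j! ≈ 0.8159.

0.8159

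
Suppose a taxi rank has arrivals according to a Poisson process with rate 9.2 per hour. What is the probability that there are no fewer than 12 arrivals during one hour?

0.2168

With mean μ = 9.2 per hour,
P(N ≥ 12) = 1 − P(N ≤ 11) = 1 − Σ_{j=0}^{11} e^(−μ) μ^j/j! ≈ 0.2168.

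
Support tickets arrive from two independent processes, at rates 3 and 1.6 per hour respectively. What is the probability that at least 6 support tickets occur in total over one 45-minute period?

0.1358

Independent Poisson processes superpose: combined rate λ = 3 + 1.6 = 4.6 per hour.
Over the interval, μ = 4.6 × 0.75 = 3.45 (a 45-minute period = 0.75 hours).
P(N ≥ 6) = 1 − P(N ≤ 5) ≈ 0.1358.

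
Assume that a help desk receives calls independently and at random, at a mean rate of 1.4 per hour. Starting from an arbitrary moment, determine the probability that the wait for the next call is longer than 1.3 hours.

The wait for the next event is exponential with rate λ = 1.4 per hour.
P(T > 1.3) = e^(−λt) = e^(−1.4 × 1.3) = e^(−1.82) ≈ 0.1620.

0.1620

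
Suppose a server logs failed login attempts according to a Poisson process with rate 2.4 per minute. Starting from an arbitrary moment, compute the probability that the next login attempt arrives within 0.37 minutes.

0.5885

Inter-arrival times are exponential with rate λ = 2.4 per minute.
P(T ≤ 0.37) = 1 − e^(−λt) = 1 − e^(−2.4 × 0.37) = 1 − e^(−0.888) ≈ 0.5885.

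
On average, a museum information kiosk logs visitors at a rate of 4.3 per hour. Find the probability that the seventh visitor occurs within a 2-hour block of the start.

0.7543

Over the interval, μ = 4.3 × 2 = 8.6 (a 2-hour block = 2 hours).
The seventh arrival falls in the interval iff at least 7 events occur there: P(S_7 ≤ t) = P(N ≥ 7) = 1 − P(N ≤ 6) ≈ 0.7543.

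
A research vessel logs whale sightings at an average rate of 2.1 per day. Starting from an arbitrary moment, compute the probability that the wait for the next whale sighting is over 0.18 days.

The wait for the next event is exponential with rate λ = 2.1 per day.
P(T > 0.18) = e^(−λt) = e^(−2.1 × 0.18) = e^(−0.378) ≈ 0.6852.

0.6852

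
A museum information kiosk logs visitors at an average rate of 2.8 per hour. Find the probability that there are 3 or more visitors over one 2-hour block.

Over the interval, μ = 2.8 × 2 = 5.6 (a 2-hour block = 2 hours).
P(N ≥ 3) = 1 − P(N ≤ 2) = 1 − Σ_{j=0}^{2} e^(−μ) μ^j/j! ≈ 0.9176.

0.9176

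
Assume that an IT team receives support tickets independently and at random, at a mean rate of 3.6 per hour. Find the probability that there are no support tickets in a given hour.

With mean μ = 3.6 per hour,
P(N = 0) = e^(−μ) μ^0/0! = e^(−3.6) · 3.6^0/1 ≈ 0.0273.

0.0273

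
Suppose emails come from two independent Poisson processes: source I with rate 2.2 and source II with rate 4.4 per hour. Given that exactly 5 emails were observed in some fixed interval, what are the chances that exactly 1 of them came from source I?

Given the total, each event is independently from source I with probability p = λ_I/(λ_I+λ_II) = 2.2/6.6 ≈ 0.3333.
So K ~ Binomial(5, 2.2/6.6): P(K = 1) = C(5,1) · (2.2/6.6)^1 · (4.4/6.6)^4 ≈ 0.3292.

0.3292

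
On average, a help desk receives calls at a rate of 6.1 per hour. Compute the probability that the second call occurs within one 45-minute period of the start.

0.9425

Over the interval, μ = 6.1 × 0.75 = 4.575 (a 45-minute period = 0.75 hours).
The second arrival falls in the interval iff at least 2 events occur there: P(S_2 ≤ t) = P(N ≥ 2) = 1 − P(N ≤ 1) ≈ 0.9425.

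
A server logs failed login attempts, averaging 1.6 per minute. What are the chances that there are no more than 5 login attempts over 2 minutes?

Over the interval, μ = 1.6 × 2 = 3.2 (2 minutes).
P(N ≤ 5) = Σ_{j=0}^{5} e^(−μ) μ^j/j! ≈ 0.8946.

0.8946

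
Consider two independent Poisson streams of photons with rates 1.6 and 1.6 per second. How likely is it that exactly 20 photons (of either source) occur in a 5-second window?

Independent Poisson processes superpose: combined rate λ = 1.6 + 1.6 = 3.2 per second.
Over the interval, μ = 3.2 × 5 = 16 (a 5-second window = 5 seconds).
P(N = 20) = e^(−16) · 16^20/20! ≈ 0.0559.

0.0559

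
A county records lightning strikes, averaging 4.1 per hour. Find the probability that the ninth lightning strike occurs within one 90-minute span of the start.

Over the interval, μ = 4.1 × 1.5 = 6.15 (a 90-minute span = 1.5 hours).
The ninth arrival falls in the interval iff at least 9 events occur there: P(S_9 ≤ t) = P(N ≥ 9) = 1 − P(N ≤ 8) ≈ 0.1686.

0.1686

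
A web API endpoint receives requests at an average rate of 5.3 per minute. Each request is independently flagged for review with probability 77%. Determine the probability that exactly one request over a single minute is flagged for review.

Thinning: the requests that are flagged for review themselves form a Poisson process with rate 0.77 × 5.3 = 4.081 per minute.
So μ = 4.081.
P(N = 1) = e^(−4.081) · 4.081^1/1! ≈ 0.0689.

0.0689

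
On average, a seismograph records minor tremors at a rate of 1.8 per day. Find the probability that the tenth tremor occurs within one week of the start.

0.8061

Over the interval, μ = 1.8 × 7 = 12.6 (a week = 7 days).
The tenth arrival falls in the interval iff at least 10 events occur there: P(S_10 ≤ t) = P(N ≥ 10) = 1 − P(N ≤ 9) ≈ 0.8061.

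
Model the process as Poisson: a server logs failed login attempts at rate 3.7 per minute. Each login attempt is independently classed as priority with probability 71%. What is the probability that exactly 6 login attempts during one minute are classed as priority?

Thinning: the login attempts that are classed as priority themselves form a Poisson process with rate 0.71 × 3.7 = 2.627 per minute.
So μ = 2.627.
P(N = 6) = e^(−2.627) · 2.627^6/6! ≈ 0.0330.

0.0330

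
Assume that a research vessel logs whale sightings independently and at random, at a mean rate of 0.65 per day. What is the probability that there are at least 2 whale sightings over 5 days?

Over the interval, μ = 0.65 × 5 = 3.25 (5 days).
P(N ≥ 2) = 1 − P(N ≤ 1) = 1 − Σ_{j=0}^{1} e^(−μ) μ^j/j! ≈ 0.8352.

0.8352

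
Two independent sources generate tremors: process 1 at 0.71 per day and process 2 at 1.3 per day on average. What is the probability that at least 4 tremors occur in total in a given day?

0.1447

Independent Poisson processes superpose: combined rate λ = 0.71 + 1.3 = 2.01 per day.
So μ = 2.01.
P(N ≥ 4) = 1 − P(N ≤ 3) ≈ 0.1447.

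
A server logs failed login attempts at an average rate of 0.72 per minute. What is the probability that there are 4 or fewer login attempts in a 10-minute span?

Over the interval, μ = 0.72 × 10 = 7.2 (a 10-minute span = 10 minutes).
P(N ≤ 4) = Σ_{j=0}^{4} e^(−μ) μ^j/j! ≈ 0.1555.

0.1555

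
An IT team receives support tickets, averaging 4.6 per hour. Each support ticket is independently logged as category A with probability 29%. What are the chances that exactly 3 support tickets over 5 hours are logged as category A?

Thinning: the support tickets that are logged as category A themselves form a Poisson process with rate 0.29 × 4.6 = 1.334 per hour.
Over the interval, μ = 1.334 × 5 = 6.67 (5 hours).
P(N = 3) = e^(−6.67) · 6.67^3/3! ≈ 0.0627.

0.0627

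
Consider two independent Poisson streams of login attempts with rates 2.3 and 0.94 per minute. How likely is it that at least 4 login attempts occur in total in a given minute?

0.4064

Independent Poisson processes superpose: combined rate λ = 2.3 + 0.94 = 3.24 per minute.
So μ = 3.24.
P(N ≥ 4) = 1 − P(N ≤ 3) ≈ 0.4064.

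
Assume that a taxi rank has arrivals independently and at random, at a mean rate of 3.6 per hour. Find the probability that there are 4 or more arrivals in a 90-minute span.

Over the interval, μ = 3.6 × 1.5 = 5.4 (a 90-minute span = 1.5 hours).
P(N ≥ 4) = 1 − P(N ≤ 3) = 1 − Σ_{j=0}^{3} e^(−μ) μ^j/j! ≈ 0.7867.

0.7867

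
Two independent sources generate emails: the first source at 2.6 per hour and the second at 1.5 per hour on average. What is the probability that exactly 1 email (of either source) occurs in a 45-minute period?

0.1420

Independent Poisson processes superpose: combined rate λ = 2.6 + 1.5 = 4.1 per hour.
Over the interval, μ = 4.1 × 0.75 = 3.075 (a 45-minute period = 0.75 hours).
P(N = 1) = e^(−3.075) · 3.075^1/1! ≈ 0.1420.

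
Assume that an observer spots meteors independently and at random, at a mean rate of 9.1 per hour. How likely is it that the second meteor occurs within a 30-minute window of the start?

0.9414

Over the interval, μ = 9.1 × 0.5 = 4.55 (a 30-minute window = 0.5 hours).
The second arrival falls in the interval iff at least 2 events occur there: P(S_2 ≤ t) = P(N ≥ 2) = 1 − P(N ≤ 1) ≈ 0.9414.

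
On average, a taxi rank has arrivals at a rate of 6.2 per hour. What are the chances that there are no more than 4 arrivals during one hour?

With mean μ = 6.2 per hour,
P(N ≤ 4) = Σ_{j=0}^{4} e^(−μ) μ^j/j! ≈ 0.2592.

0.2592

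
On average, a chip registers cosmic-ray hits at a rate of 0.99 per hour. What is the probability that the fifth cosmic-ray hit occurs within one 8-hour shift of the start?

0.8957

Over the interval, μ = 0.99 × 8 = 7.92 (an 8-hour shift = 8 hours).
The fifth arrival falls in the interval iff at least 5 events occur there: P(S_5 ≤ t) = P(N ≥ 5) = 1 − P(N ≤ 4) ≈ 0.8957.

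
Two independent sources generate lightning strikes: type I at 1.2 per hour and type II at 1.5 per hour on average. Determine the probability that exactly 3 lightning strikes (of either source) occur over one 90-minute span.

Independent Poisson processes superpose: combined rate λ = 1.2 + 1.5 = 2.7 per hour.
Over the interval, μ = 2.7 × 1.5 = 4.05 (a 90-minute span = 1.5 hours).
P(N = 3) = e^(−4.05) · 4.05^3/3! ≈ 0.1929.

0.1929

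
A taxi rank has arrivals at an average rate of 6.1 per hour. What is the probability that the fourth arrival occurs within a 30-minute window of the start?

0.3640

Over the interval, μ = 6.1 × 0.5 = 3.05 (a 30-minute window = 0.5 hours).
The fourth arrival falls in the interval iff at least 4 events occur there: P(S_4 ≤ t) = P(N ≥ 4) = 1 − P(N ≤ 3) ≈ 0.3640.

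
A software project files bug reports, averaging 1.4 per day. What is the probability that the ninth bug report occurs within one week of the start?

0.6442

Over the interval, μ = 1.4 × 7 = 9.8 (a week = 7 days).
The ninth arrival falls in the interval iff at least 9 events occur there: P(S_9 ≤ t) = P(N ≥ 9) = 1 − P(N ≤ 8) ≈ 0.6442.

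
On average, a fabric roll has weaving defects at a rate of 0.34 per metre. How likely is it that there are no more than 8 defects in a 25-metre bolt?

0.5231

Over the interval, μ = 0.34 × 25 = 8.5 (a 25-metre bolt = 25 metres).
P(N ≤ 8) = Σ_{j=0}^{8} e^(−μ) μ^j/j! ≈ 0.5231.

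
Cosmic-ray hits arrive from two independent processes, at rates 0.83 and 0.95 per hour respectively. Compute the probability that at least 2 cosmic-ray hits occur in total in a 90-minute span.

0.7458

Independent Poisson processes superpose: combined rate λ = 0.83 + 0.95 = 1.78 per hour.
Over the interval, μ = 1.78 × 1.5 = 2.67 (a 90-minute span = 1.5 hours).
P(N ≥ 2) = 1 − P(N ≤ 1) ≈ 0.7458.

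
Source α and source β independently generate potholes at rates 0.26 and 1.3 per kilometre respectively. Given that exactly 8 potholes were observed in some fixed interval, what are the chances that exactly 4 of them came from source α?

0.0260

Given the total, each event is independently from source α with probability p = λ_α/(λ_α+λ_β) = 0.26/1.56 ≈ 0.1667.
So K ~ Binomial(8, 0.26/1.56): P(K = 4) = C(8,4) · (0.26/1.56)^4 · (1.3/1.56)^4 ≈ 0.0260.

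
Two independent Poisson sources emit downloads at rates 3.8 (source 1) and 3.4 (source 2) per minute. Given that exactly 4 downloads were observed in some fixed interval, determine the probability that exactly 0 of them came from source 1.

0.0497

Given the total, each event is independently from source 1 with probability p = λ_1/(λ_1+λ_2) = 3.8/7.2 ≈ 0.5278.
So K ~ Binomial(4, 3.8/7.2): P(K = 0) = C(4,0) · (3.8/7.2)^0 · (3.4/7.2)^4 ≈ 0.0497.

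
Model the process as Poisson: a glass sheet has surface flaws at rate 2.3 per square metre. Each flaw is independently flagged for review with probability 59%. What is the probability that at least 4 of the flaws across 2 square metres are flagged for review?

0.2890

Thinning: the flaws that are flagged for review themselves form a Poisson process with rate 0.59 × 2.3 = 1.357 per square metre.
Over the interval, μ = 1.357 × 2 = 2.714 (2 square metres).
P(N ≥ 4) = 1 − P(N ≤ 3) ≈ 0.2890.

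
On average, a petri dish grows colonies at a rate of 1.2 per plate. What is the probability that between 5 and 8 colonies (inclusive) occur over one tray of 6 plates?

0.5472

Over the interval, μ = 1.2 × 6 = 7.2 (a tray of 6 plates = 6 plates).
P(5 ≤ N ≤ 8) = Σ_{j=5}^{8} e^(−7.2) · 7.2^j/j! ≈ 0.5472.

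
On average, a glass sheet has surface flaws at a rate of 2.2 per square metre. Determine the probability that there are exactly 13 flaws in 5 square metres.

Over the interval, μ = 2.2 × 5 = 11 (5 square metres).
P(N = 13) = e^(−μ) μ^13/13! = e^(−11) · 11^13/6227020800 ≈ 0.0926.

0.0926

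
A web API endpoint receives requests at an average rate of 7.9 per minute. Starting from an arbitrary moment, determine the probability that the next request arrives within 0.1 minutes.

0.5462

Inter-arrival times are exponential with rate λ = 7.9 per minute.
P(T ≤ 0.1) = 1 − e^(−λt) = 1 − e^(−7.9 × 0.1) = 1 − e^(−0.79) ≈ 0.5462.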